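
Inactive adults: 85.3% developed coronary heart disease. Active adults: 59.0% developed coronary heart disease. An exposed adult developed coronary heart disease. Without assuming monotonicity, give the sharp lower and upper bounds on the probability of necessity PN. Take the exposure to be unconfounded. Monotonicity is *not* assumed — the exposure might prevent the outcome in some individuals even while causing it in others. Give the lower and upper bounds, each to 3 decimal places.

0.308 ≤ PN ≤ 0.481

p₁ = 0.853, p₀ = 0.59.
Under exogeneity alone the bounds on PN are max{0,(p₁−p₀)/p₁} ≤ PN ≤ min{1,(1−p₀)/p₁}.
  lower = (p₁ − p₀)/p₁ = 0.263 / 0.853 ≈ 0.3083
  upper = min{1, (1 − p₀)/p₁} = 0.41 / 0.853 ≈ 0.4807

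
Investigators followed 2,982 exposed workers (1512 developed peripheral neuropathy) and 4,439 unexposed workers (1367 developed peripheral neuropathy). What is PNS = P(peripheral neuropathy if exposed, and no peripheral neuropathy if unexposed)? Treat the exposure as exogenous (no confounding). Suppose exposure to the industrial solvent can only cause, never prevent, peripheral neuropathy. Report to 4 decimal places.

PNS ≈ 0.1991

p₁ = P(outcome | exposed) = 1512/2982 = 0.50704
p₀ = P(outcome | unexposed) = 1367/4439 = 0.30795
Under exogeneity and monotonicity, PNS = p₁ − p₀.
PNS = 0.50704 − 0.30795 = 0.19909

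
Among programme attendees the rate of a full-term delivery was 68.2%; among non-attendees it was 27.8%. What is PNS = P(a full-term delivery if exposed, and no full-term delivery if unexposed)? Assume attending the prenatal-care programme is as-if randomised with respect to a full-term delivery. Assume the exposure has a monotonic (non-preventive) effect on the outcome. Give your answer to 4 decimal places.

PNS ≈ 0.4040

p₁ = 0.682, p₀ = 0.278.
Under exogeneity and monotonicity, PNS = p₁ − p₀.
PNS = 0.682 − 0.278 = 0.404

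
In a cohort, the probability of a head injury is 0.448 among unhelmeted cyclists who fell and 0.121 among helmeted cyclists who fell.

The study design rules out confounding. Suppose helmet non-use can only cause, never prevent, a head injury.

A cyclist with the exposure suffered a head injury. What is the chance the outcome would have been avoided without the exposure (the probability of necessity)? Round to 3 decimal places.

Let p₁ = 0.448, p₀ = 0.121.
Under exogeneity and monotonicity, PN = (p₁ − p₀) / p₁.
PN = (0.448 − 0.121) / 0.448 = 0.327 / 0.448 ≈ 0.7299

PN ≈ 0.730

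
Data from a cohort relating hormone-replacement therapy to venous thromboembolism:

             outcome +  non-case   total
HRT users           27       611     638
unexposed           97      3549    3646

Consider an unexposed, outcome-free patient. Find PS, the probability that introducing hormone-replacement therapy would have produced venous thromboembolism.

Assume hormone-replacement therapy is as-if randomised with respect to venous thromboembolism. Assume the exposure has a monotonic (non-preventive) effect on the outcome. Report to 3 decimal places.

p₁ = P(outcome | exposed) = 27/638 = 0.04232
p₀ = P(outcome | unexposed) = 97/3646 = 0.026604
Under exogeneity and monotonicity, PS = (p₁ − p₀)/(1 − p₀).
PS = (0.04232 − 0.026604) / 0.9734 ≈ 0.0161

PS ≈ 0.016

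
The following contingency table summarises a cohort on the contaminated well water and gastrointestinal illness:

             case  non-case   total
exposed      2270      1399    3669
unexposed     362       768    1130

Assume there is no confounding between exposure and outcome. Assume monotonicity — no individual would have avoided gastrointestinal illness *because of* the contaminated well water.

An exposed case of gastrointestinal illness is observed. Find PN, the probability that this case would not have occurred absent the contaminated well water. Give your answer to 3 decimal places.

PN ≈ 0.482

p₁ = P(outcome | exposed) = 2270/3669 = 0.6187
p₀ = P(outcome | unexposed) = 362/1130 = 0.32035
Under exogeneity and monotonicity, PN = (p₁ − p₀)/p₁.
PN = (0.6187 − 0.32035) / 0.6187 ≈ 0.4822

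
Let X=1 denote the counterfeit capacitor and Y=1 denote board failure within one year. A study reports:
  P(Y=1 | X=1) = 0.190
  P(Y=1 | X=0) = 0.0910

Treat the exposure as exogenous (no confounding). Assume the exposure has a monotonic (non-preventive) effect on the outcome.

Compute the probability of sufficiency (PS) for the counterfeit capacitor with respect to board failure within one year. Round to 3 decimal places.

Let p₁ = 0.19, p₀ = 0.091.
Under exogeneity and monotonicity, PS = (p₁ − p₀) / (1 − p₀).
PS = (0.19 − 0.091) / (1 − 0.091) = 0.099 / 0.909 ≈ 0.1089

PS ≈ 0.109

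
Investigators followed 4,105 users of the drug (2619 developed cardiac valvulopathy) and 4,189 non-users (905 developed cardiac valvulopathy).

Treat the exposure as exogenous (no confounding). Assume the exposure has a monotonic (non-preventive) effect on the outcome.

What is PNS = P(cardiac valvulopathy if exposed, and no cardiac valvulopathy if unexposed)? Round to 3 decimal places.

p₁ = P(outcome | exposed) = 2619/4105 = 0.638
p₀ = P(outcome | unexposed) = 905/4189 = 0.21604
Under exogeneity and monotonicity, PNS = p₁ − p₀.
PNS = 0.638 − 0.21604 = 0.42196

PNS ≈ 0.422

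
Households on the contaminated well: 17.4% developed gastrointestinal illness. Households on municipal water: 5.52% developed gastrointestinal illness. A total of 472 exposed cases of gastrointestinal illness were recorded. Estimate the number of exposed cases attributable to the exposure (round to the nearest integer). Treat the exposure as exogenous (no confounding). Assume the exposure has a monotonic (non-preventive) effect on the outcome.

about 322 cases

p₁ = 0.174, p₀ = 0.0552.
PN = (p₁ − p₀)/p₁ = (0.174 − 0.0552) / 0.174 ≈ 0.68276.
Attributable cases ≈ PN × (exposed cases) = 0.68276 × 472 ≈ 322.26.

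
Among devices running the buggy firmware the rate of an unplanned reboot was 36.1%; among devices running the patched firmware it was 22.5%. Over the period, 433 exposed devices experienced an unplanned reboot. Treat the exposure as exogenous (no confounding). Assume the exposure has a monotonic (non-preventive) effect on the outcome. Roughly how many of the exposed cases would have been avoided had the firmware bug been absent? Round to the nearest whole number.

about 163 cases

p₁ = 0.361, p₀ = 0.225.
PN = (p₁ − p₀)/p₁ = (0.361 − 0.225) / 0.361 ≈ 0.37673.
Attributable cases ≈ PN × (exposed cases) = 0.37673 × 433 ≈ 163.12.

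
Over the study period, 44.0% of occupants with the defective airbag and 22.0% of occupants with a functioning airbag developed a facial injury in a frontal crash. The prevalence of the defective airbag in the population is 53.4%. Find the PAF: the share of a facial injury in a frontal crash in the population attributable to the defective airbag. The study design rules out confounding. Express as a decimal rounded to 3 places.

PAF ≈ 0.348

p₁ = 0.44, p₀ = 0.22.
Overall risk P(Y=1) = π·p₁ + (1−π)·p₀ = 0.534×0.44 + 0.466×0.22 = 0.33748.
Under exogeneity, PAF = [P(Y=1) − p₀] / P(Y=1).
PAF = (0.33748 − 0.22) / 0.33748 ≈ 0.3481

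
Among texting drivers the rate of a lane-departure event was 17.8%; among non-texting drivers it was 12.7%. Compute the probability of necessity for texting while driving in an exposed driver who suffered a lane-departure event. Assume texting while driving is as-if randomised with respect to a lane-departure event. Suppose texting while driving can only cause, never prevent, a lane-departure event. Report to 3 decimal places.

p₁ = 0.178, p₀ = 0.127.
Under exogeneity and monotonicity, PN = (p₁ − p₀) / p₁.
PN = (0.178 − 0.127) / 0.178 = 0.051 / 0.178 ≈ 0.2865

PN ≈ 0.287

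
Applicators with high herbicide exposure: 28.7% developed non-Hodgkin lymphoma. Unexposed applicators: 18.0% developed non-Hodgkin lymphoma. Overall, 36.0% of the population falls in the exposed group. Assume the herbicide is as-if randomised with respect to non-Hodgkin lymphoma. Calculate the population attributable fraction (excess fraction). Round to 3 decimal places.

PAF ≈ 0.176

p₁ = 0.287, p₀ = 0.18.
Overall risk P(Y=1) = π·p₁ + (1−π)·p₀ = 0.36×0.287 + 0.64×0.18 = 0.21852.
Under exogeneity, PAF = [P(Y=1) − p₀] / P(Y=1).
PAF = (0.21852 − 0.18) / 0.21852 ≈ 0.1763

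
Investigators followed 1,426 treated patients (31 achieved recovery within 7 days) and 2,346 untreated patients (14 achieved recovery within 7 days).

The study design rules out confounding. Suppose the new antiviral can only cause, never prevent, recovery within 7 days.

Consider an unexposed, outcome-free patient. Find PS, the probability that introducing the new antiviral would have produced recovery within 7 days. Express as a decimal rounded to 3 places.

p₁ = P(outcome | exposed) = 31/1426 = 0.021739
p₀ = P(outcome | unexposed) = 14/2346 = 0.0059676
Under exogeneity and monotonicity, PS = (p₁ − p₀) / (1 − p₀).
PS = (0.021739 − 0.0059676) / (1 − 0.0059676) = 0.015772 / 0.99403 ≈ 0.0159

PS ≈ 0.016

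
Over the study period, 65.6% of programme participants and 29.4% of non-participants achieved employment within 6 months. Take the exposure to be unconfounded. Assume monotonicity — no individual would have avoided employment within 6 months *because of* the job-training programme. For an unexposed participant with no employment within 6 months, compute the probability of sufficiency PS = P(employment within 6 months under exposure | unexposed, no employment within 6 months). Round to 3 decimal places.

p₁ = 0.656, p₀ = 0.294.
Under exogeneity and monotonicity, PS = (p₁ − p₀) / (1 − p₀).
PS = (0.656 − 0.294) / (1 − 0.294) = 0.362 / 0.706 ≈ 0.5127

PS ≈ 0.513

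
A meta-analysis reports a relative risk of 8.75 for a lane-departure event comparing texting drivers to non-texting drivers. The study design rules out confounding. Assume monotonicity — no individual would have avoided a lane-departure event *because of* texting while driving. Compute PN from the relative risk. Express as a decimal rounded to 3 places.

Under exogeneity and monotonicity, PN = (RR − 1) / RR = 1 − 1/RR.
PN = (8.75 − 1) / 8.75 = 7.75 / 8.75 ≈ 0.8857

PN ≈ 0.886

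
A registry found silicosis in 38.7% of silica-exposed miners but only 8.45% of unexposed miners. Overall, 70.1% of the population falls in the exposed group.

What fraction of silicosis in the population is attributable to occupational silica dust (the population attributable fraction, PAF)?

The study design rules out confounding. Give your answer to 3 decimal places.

PAF ≈ 0.715

p₁ = 0.387, p₀ = 0.0845.
Overall risk P(Y=1) = π·p₁ + (1−π)·p₀ = 0.701×0.387 + 0.299×0.0845 = 0.29655.
Under exogeneity, PAF = [P(Y=1) − p₀] / P(Y=1).
PAF = (0.29655 − 0.0845) / 0.29655 ≈ 0.7151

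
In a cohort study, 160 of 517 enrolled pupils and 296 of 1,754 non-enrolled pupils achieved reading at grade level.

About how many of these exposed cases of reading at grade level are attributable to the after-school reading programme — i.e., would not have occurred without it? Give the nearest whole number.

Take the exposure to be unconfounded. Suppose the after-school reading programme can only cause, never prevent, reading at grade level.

about 73 cases

p₁ = P(outcome | exposed) = 160/517 = 0.30948
p₀ = P(outcome | unexposed) = 296/1754 = 0.16876
PN = (p₁ − p₀)/p₁ = (0.30948 − 0.16876) / 0.30948 ≈ 0.45470.
Attributable cases ≈ PN × (exposed cases) = 0.45470 × 160 ≈ 72.75.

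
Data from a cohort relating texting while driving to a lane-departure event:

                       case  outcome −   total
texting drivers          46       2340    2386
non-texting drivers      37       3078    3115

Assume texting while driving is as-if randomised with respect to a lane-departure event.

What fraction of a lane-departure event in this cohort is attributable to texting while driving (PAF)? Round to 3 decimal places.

PAF ≈ 0.213

p₁ = P(outcome | exposed) = 46/2386 = 0.019279
p₀ = P(outcome | unexposed) = 37/3115 = 0.011878
Exposure prevalence π = 2386/5501 = 0.43374; overall risk P(Y=1) = 0.015088.
Under exogeneity, PAF = [P(Y=1) − p₀]/P(Y=1).
PAF = (0.015088 − 0.011878) / 0.015088 ≈ 0.2128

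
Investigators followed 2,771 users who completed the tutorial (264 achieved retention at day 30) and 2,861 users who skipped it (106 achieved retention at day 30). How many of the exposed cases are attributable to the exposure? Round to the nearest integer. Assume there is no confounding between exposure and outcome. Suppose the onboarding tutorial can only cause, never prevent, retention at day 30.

about 161 cases

p₁ = P(outcome | exposed) = 264/2771 = 0.095272
p₀ = P(outcome | unexposed) = 106/2861 = 0.03705
PN = (p₁ − p₀)/p₁ = (0.095272 − 0.03705) / 0.095272 ≈ 0.61112.
Attributable cases ≈ PN × (exposed cases) = 0.61112 × 264 ≈ 161.33.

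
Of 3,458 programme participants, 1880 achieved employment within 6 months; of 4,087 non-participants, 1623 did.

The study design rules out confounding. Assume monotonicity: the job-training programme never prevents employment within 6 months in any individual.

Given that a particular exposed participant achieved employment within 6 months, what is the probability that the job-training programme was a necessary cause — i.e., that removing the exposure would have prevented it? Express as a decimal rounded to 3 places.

p₁ = P(outcome | exposed) = 1880/3458 = 0.54367
p₀ = P(outcome | unexposed) = 1623/4087 = 0.39711
Under exogeneity and monotonicity, PN = (p₁ − p₀) / p₁.
PN = (0.54367 − 0.39711) / 0.54367 = 0.14655 / 0.54367 ≈ 0.2696

PN ≈ 0.270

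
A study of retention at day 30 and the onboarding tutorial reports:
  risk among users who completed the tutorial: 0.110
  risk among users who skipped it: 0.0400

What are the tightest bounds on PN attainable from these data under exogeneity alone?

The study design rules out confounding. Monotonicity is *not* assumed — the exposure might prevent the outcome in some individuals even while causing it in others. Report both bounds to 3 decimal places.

Let p₁ = 0.11, p₀ = 0.04.
Under exogeneity alone the bounds on PN are max{0,(p₁−p₀)/p₁} ≤ PN ≤ min{1,(1−p₀)/p₁}.
  lower = (p₁ − p₀)/p₁ = 0.07 / 0.11 ≈ 0.6364
  upper = min{1, (1 − p₀)/p₁} = 0.96 / 0.11 ≈ 8.7273 → capped at 1

0.636 ≤ PN ≤ 1.000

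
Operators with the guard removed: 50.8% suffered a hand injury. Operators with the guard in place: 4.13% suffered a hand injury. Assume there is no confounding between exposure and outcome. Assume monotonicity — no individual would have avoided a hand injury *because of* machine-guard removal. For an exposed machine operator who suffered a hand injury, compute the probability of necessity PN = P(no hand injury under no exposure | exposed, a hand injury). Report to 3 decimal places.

PN ≈ 0.919

p₁ = 0.508, p₀ = 0.0413.
Under exogeneity and monotonicity, PN = (p₁ − p₀) / p₁.
PN = (0.508 − 0.0413) / 0.508 = 0.4667 / 0.508 ≈ 0.9187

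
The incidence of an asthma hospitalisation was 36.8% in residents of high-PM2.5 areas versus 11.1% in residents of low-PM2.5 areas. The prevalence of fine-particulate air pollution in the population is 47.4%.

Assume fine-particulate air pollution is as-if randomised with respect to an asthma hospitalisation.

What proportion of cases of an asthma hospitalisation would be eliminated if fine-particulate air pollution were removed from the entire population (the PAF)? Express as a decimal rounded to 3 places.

PAF ≈ 0.523

p₁ = 0.368, p₀ = 0.111.
Overall risk P(Y=1) = π·p₁ + (1−π)·p₀ = 0.474×0.368 + 0.526×0.111 = 0.23282.
Under exogeneity, PAF = [P(Y=1) − p₀] / P(Y=1).
PAF = (0.23282 − 0.111) / 0.23282 ≈ 0.5232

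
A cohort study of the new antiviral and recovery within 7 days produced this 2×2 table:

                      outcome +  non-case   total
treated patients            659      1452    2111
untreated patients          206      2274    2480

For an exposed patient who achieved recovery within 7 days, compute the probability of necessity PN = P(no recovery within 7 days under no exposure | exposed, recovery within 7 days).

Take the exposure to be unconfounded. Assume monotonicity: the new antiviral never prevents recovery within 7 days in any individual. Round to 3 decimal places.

PN ≈ 0.734

p₁ = P(outcome | exposed) = 659/2111 = 0.31217
p₀ = P(outcome | unexposed) = 206/2480 = 0.083065
Under exogeneity and monotonicity, PN = (p₁ − p₀)/p₁.
PN = (0.31217 − 0.083065) / 0.31217 ≈ 0.7339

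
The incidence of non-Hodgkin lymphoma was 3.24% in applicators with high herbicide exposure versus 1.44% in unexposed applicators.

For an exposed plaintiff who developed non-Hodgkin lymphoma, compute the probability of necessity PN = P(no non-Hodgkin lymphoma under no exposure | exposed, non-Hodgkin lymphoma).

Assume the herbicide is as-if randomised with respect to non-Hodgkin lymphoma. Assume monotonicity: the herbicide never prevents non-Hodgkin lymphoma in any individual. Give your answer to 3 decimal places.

p₁ = 0.0324, p₀ = 0.0144.
Under exogeneity and monotonicity, PN = (p₁ − p₀) / p₁.
PN = (0.0324 − 0.0144) / 0.0324 = 0.018 / 0.0324 ≈ 0.5556

PN ≈ 0.556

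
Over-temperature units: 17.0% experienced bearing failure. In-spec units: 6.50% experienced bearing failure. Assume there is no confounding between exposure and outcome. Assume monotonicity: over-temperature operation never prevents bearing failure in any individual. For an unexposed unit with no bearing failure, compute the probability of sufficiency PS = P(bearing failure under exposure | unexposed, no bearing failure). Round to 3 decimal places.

p₁ = 0.17, p₀ = 0.065.
Under exogeneity and monotonicity, PS = (p₁ − p₀) / (1 − p₀).
PS = (0.17 − 0.065) / (1 − 0.065) = 0.105 / 0.935 ≈ 0.1123

PS ≈ 0.112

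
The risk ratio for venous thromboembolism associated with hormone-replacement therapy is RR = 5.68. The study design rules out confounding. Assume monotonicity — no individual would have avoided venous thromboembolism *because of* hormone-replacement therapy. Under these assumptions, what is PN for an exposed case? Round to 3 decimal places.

Under exogeneity and monotonicity, PN = (RR − 1) / RR = 1 − 1/RR.
PN = (5.68 − 1) / 5.68 = 4.68 / 5.68 ≈ 0.8239

PN ≈ 0.824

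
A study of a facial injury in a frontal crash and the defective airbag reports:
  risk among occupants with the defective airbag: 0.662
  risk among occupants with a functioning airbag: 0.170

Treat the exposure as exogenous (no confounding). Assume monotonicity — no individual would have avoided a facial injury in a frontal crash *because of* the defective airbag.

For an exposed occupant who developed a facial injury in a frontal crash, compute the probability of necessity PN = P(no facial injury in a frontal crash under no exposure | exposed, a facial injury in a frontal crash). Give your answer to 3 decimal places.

Let p₁ = 0.662, p₀ = 0.17.
Under exogeneity and monotonicity, PN = (p₁ − p₀) / p₁.
PN = (0.662 − 0.17) / 0.662 = 0.492 / 0.662 ≈ 0.7432

PN ≈ 0.743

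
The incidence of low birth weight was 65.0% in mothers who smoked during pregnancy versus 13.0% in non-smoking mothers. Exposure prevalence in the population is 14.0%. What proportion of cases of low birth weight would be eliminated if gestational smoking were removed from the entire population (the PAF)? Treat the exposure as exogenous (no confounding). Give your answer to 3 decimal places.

PAF ≈ 0.359

p₁ = 0.65, p₀ = 0.13.
Overall risk P(Y=1) = π·p₁ + (1−π)·p₀ = 0.14×0.65 + 0.86×0.13 = 0.2028.
Under exogeneity, PAF = [P(Y=1) − p₀] / P(Y=1).
PAF = (0.2028 − 0.13) / 0.2028 ≈ 0.3590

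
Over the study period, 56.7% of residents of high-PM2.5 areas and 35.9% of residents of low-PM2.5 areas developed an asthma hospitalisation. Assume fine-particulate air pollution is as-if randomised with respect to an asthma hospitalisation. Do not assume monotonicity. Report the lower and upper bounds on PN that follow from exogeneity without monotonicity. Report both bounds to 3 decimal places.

p₁ = 0.567, p₀ = 0.359.
Under exogeneity alone the bounds on PN are max{0,(p₁−p₀)/p₁} ≤ PN ≤ min{1,(1−p₀)/p₁}.
  lower = (p₁ − p₀)/p₁ = 0.208 / 0.567 ≈ 0.3668
  upper = min{1, (1 − p₀)/p₁} = 0.641 / 0.567 ≈ 1.1305 → capped at 1

0.367 ≤ PN ≤ 1.000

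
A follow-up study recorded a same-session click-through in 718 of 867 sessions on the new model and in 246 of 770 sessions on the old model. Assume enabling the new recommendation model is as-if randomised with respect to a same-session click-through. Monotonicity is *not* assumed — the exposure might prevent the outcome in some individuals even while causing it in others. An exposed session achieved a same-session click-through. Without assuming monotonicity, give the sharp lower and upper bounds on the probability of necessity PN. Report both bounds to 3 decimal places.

p₁ = P(outcome | exposed) = 718/867 = 0.82814
p₀ = P(outcome | unexposed) = 246/770 = 0.31948
Under exogeneity alone the bounds on PN are max{0,(p₁−p₀)/p₁} ≤ PN ≤ min{1,(1−p₀)/p₁}.
  lower = (p₁ − p₀)/p₁ = 0.50866 / 0.82814 ≈ 0.6142
  upper = min{1, (1 − p₀)/p₁} = 0.68052 / 0.82814 ≈ 0.8217

0.614 ≤ PN ≤ 0.822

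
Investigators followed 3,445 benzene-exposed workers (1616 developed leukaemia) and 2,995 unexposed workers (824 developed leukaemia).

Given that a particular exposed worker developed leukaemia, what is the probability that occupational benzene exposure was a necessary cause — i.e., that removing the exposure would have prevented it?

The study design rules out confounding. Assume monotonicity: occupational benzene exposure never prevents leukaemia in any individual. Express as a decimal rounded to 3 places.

p₁ = P(outcome | exposed) = 1616/3445 = 0.46909
p₀ = P(outcome | unexposed) = 824/2995 = 0.27513
Under exogeneity and monotonicity, PN = (p₁ − p₀) / p₁.
PN = (0.46909 − 0.27513) / 0.46909 = 0.19396 / 0.46909 ≈ 0.4135

PN ≈ 0.413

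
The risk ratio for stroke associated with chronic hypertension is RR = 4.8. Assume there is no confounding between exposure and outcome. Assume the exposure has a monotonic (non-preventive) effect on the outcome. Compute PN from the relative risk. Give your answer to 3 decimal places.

PN ≈ 0.792

Under exogeneity and monotonicity, PN = (RR − 1) / RR = 1 − 1/RR.
PN = (4.8 − 1) / 4.8 = 3.8 / 4.8 ≈ 0.7917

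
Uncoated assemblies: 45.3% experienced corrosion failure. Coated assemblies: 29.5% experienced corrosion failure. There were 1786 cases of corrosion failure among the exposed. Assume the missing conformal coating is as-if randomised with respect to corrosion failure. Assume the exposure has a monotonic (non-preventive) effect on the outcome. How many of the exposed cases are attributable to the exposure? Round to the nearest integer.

about 623 cases

p₁ = 0.453, p₀ = 0.295.
PN = (p₁ − p₀)/p₁ = (0.453 − 0.295) / 0.453 ≈ 0.34879.
Attributable cases ≈ PN × (exposed cases) = 0.34879 × 1786 ≈ 622.93.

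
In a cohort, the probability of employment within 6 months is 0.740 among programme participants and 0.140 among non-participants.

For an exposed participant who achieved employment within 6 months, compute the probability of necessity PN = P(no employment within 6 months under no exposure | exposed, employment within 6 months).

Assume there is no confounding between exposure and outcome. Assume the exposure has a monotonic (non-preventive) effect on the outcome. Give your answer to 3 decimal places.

Let p₁ = 0.74, p₀ = 0.14.
Under exogeneity and monotonicity, PN = (p₁ − p₀) / p₁.
PN = (0.74 − 0.14) / 0.74 = 0.6 / 0.74 ≈ 0.8108

PN ≈ 0.811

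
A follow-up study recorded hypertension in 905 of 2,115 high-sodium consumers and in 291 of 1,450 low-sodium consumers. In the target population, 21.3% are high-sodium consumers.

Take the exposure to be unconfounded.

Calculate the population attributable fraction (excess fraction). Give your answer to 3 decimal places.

PAF ≈ 0.194

p₁ = P(outcome | exposed) = 905/2115 = 0.4279
p₀ = P(outcome | unexposed) = 291/1450 = 0.20069
Overall risk P(Y=1) = π·p₁ + (1−π)·p₀ = 0.213×0.4279 + 0.787×0.20069 = 0.24908.
Under exogeneity, PAF = [P(Y=1) − p₀] / P(Y=1).
PAF = (0.24908 − 0.20069) / 0.24908 ≈ 0.1943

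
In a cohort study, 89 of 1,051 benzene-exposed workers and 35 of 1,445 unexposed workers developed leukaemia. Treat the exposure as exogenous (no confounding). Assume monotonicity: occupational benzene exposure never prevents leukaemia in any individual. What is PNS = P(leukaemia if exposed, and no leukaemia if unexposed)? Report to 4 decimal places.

PNS ≈ 0.0605

p₁ = P(outcome | exposed) = 89/1051 = 0.084681
p₀ = P(outcome | unexposed) = 35/1445 = 0.024221
Under exogeneity and monotonicity, PNS = p₁ − p₀.
PNS = 0.084681 − 0.024221 = 0.06046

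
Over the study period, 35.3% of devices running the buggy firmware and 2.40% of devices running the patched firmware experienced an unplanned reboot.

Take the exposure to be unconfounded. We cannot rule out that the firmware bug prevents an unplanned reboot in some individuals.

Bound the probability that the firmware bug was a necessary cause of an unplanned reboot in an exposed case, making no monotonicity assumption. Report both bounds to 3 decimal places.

p₁ = 0.353, p₀ = 0.024.
Under exogeneity alone the bounds on PN are max{0,(p₁−p₀)/p₁} ≤ PN ≤ min{1,(1−p₀)/p₁}.
  lower = (p₁ − p₀)/p₁ = 0.329 / 0.353 ≈ 0.9320
  upper = min{1, (1 − p₀)/p₁} = 0.976 / 0.353 ≈ 2.7649 → capped at 1

0.932 ≤ PN ≤ 1.000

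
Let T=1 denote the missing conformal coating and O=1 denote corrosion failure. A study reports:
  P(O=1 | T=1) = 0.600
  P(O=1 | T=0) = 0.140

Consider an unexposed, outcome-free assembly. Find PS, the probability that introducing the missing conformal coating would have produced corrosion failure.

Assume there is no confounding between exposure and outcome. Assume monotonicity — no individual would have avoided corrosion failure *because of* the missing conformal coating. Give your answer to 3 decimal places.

PS ≈ 0.535

Let p₁ = 0.6, p₀ = 0.14.
Under exogeneity and monotonicity, PS = (p₁ − p₀) / (1 − p₀).
PS = (0.6 − 0.14) / (1 − 0.14) = 0.46 / 0.86 ≈ 0.5349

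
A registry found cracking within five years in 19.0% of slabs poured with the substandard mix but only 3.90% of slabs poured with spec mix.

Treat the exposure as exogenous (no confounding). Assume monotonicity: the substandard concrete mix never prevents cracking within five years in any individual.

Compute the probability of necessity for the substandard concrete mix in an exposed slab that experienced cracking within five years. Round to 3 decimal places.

PN ≈ 0.795

p₁ = 0.19, p₀ = 0.039.
Under exogeneity and monotonicity, PN = (p₁ − p₀) / p₁.
PN = (0.19 − 0.039) / 0.19 = 0.151 / 0.19 ≈ 0.7947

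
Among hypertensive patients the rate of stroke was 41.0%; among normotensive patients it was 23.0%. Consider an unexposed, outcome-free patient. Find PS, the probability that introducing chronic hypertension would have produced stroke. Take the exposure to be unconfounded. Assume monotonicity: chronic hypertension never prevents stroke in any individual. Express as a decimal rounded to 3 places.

p₁ = 0.41, p₀ = 0.23.
Under exogeneity and monotonicity, PS = (p₁ − p₀) / (1 − p₀).
PS = (0.41 − 0.23) / (1 − 0.23) = 0.18 / 0.77 ≈ 0.2338

PS ≈ 0.234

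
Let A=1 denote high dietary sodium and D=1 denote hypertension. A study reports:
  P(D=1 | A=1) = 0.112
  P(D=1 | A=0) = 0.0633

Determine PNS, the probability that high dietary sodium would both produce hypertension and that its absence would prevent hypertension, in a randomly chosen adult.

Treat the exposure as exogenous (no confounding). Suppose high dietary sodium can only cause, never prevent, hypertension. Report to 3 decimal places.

Let p₁ = 0.112, p₀ = 0.0633.
Under exogeneity and monotonicity, PNS = p₁ − p₀.
PNS = 0.112 − 0.0633 = 0.0487

PNS ≈ 0.049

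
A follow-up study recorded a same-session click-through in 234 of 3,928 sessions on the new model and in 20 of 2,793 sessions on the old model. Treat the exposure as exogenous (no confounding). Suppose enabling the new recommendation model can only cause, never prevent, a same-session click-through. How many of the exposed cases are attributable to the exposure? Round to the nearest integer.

p₁ = P(outcome | exposed) = 234/3928 = 0.059572
p₀ = P(outcome | unexposed) = 20/2793 = 0.0071608
PN = (p₁ − p₀)/p₁ = (0.059572 − 0.0071608) / 0.059572 ≈ 0.87980.
Attributable cases ≈ PN × (exposed cases) = 0.87980 × 234 ≈ 205.87.

about 206 cases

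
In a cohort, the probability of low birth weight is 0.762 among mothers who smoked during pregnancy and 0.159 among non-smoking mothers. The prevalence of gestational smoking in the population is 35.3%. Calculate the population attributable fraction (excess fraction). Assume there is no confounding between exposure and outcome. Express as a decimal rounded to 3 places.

PAF ≈ 0.572

Let p₁ = 0.762, p₀ = 0.159.
Overall risk P(Y=1) = π·p₁ + (1−π)·p₀ = 0.353×0.762 + 0.647×0.159 = 0.37186.
Under exogeneity, PAF = [P(Y=1) − p₀] / P(Y=1).
PAF = (0.37186 − 0.159) / 0.37186 ≈ 0.5724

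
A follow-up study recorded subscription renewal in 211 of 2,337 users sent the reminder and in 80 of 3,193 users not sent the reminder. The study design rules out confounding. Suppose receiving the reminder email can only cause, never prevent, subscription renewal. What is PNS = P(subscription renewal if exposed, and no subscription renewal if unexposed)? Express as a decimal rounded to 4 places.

p₁ = P(outcome | exposed) = 211/2337 = 0.090287
p₀ = P(outcome | unexposed) = 80/3193 = 0.025055
Under exogeneity and monotonicity, PNS = p₁ − p₀.
PNS = 0.090287 − 0.025055 = 0.065232

PNS ≈ 0.0652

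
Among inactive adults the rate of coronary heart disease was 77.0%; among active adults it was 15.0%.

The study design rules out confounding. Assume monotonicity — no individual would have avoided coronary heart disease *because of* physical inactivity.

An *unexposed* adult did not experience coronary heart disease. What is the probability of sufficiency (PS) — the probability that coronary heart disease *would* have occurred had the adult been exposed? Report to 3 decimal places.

p₁ = 0.77, p₀ = 0.15.
Under exogeneity and monotonicity, PS = (p₁ − p₀) / (1 − p₀).
PS = (0.77 − 0.15) / (1 − 0.15) = 0.62 / 0.85 ≈ 0.7294

PS ≈ 0.729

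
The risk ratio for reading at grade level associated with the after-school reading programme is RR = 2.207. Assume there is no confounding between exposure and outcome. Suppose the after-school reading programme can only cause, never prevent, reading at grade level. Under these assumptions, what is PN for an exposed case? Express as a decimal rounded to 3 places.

PN ≈ 0.547

Under exogeneity and monotonicity, PN = (RR − 1) / RR = 1 − 1/RR.
PN = (2.207 − 1) / 2.207 = 1.207 / 2.207 ≈ 0.5469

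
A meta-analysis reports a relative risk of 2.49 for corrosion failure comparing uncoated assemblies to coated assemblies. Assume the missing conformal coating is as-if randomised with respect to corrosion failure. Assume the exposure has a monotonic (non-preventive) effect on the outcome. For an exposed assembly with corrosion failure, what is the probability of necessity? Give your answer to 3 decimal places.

PN ≈ 0.598

Under exogeneity and monotonicity, PN = (RR − 1) / RR = 1 − 1/RR.
PN = (2.49 − 1) / 2.49 = 1.49 / 2.49 ≈ 0.5984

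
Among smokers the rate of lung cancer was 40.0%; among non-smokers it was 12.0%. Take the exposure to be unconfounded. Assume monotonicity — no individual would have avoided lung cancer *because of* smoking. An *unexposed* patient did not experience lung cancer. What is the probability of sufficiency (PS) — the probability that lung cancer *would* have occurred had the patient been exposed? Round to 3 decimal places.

p₁ = 0.4, p₀ = 0.12.
Under exogeneity and monotonicity, PS = (p₁ − p₀) / (1 − p₀).
PS = (0.4 − 0.12) / (1 − 0.12) = 0.28 / 0.88 ≈ 0.3182

PS ≈ 0.318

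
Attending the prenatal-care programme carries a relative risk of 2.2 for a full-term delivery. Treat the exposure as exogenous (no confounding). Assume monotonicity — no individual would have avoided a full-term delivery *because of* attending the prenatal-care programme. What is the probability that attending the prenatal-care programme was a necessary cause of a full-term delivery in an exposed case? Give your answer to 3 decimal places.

Under exogeneity and monotonicity, PN = (RR − 1) / RR = 1 − 1/RR.
PN = (2.2 − 1) / 2.2 = 1.2 / 2.2 ≈ 0.5455

PN ≈ 0.545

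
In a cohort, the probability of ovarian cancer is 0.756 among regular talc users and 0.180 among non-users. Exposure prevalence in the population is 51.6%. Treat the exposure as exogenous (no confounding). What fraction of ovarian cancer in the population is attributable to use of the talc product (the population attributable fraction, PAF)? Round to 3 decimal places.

Let p₁ = 0.756, p₀ = 0.18.
Overall risk P(Y=1) = π·p₁ + (1−π)·p₀ = 0.516×0.756 + 0.484×0.18 = 0.47722.
Under exogeneity, PAF = [P(Y=1) − p₀] / P(Y=1).
PAF = (0.47722 − 0.18) / 0.47722 ≈ 0.6228

PAF ≈ 0.623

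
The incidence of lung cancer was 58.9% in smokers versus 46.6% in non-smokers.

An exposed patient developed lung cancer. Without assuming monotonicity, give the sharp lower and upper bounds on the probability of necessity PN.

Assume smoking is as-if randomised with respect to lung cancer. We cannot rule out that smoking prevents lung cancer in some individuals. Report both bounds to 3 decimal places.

p₁ = 0.589, p₀ = 0.466.
Under exogeneity alone the bounds on PN are max{0,(p₁−p₀)/p₁} ≤ PN ≤ min{1,(1−p₀)/p₁}.
  lower = (p₁ − p₀)/p₁ = 0.123 / 0.589 ≈ 0.2088
  upper = min{1, (1 − p₀)/p₁} = 0.534 / 0.589 ≈ 0.9066

0.209 ≤ PN ≤ 0.907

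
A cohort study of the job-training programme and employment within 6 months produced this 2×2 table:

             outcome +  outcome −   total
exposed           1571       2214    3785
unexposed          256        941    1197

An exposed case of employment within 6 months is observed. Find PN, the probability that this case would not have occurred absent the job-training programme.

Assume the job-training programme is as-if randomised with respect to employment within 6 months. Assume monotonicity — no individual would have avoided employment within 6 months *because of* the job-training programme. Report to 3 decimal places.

p₁ = P(outcome | exposed) = 1571/3785 = 0.41506
p₀ = P(outcome | unexposed) = 256/1197 = 0.21387
Under exogeneity and monotonicity, PN = (p₁ − p₀) / p₁.
PN = (0.41506 − 0.21387) / 0.41506 = 0.20119 / 0.41506 ≈ 0.4847

PN ≈ 0.485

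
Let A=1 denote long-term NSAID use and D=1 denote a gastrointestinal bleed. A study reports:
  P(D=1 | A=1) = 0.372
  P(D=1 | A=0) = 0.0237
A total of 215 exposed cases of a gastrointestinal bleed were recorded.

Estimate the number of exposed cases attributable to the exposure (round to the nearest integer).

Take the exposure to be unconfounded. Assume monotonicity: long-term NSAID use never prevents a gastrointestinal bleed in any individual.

about 201 cases

Let p₁ = 0.372, p₀ = 0.0237.
PN = (p₁ − p₀)/p₁ = (0.372 − 0.0237) / 0.372 ≈ 0.93629.
Attributable cases ≈ PN × (exposed cases) = 0.93629 × 215 ≈ 201.30.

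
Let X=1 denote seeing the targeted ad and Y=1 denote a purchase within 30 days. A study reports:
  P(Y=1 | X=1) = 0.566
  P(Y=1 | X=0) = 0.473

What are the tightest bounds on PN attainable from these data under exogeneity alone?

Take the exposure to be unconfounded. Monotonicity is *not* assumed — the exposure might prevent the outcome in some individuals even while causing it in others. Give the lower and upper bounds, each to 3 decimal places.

0.164 ≤ PN ≤ 0.931

Let p₁ = 0.566, p₀ = 0.473.
Under exogeneity alone the bounds on PN are max{0,(p₁−p₀)/p₁} ≤ PN ≤ min{1,(1−p₀)/p₁}.
  lower = (p₁ − p₀)/p₁ = 0.093 / 0.566 ≈ 0.1643
  upper = min{1, (1 − p₀)/p₁} = 0.527 / 0.566 ≈ 0.9311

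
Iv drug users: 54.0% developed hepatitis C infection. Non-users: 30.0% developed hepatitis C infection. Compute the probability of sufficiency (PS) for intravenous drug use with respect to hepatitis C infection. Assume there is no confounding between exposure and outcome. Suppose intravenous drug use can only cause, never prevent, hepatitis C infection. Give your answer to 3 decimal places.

p₁ = 0.54, p₀ = 0.3.
Under exogeneity and monotonicity, PS = (p₁ − p₀) / (1 − p₀).
PS = (0.54 − 0.3) / (1 − 0.3) = 0.24 / 0.7 ≈ 0.3429

PS ≈ 0.343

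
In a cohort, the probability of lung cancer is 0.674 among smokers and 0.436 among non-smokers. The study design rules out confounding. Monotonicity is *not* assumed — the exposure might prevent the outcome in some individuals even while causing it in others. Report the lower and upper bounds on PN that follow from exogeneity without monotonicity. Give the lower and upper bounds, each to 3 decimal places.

Let p₁ = 0.674, p₀ = 0.436.
Under exogeneity alone the bounds on PN are max{0,(p₁−p₀)/p₁} ≤ PN ≤ min{1,(1−p₀)/p₁}.
  lower = (p₁ − p₀)/p₁ = 0.238 / 0.674 ≈ 0.3531
  upper = min{1, (1 − p₀)/p₁} = 0.564 / 0.674 ≈ 0.8368

0.353 ≤ PN ≤ 0.837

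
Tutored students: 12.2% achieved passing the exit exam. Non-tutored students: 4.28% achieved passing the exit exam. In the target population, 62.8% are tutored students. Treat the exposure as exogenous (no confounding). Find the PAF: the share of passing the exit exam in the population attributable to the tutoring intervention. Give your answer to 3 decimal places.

PAF ≈ 0.537

p₁ = 0.122, p₀ = 0.0428.
Overall risk P(Y=1) = π·p₁ + (1−π)·p₀ = 0.628×0.122 + 0.372×0.0428 = 0.092538.
Under exogeneity, PAF = [P(Y=1) − p₀] / P(Y=1).
PAF = (0.092538 − 0.0428) / 0.092538 ≈ 0.5375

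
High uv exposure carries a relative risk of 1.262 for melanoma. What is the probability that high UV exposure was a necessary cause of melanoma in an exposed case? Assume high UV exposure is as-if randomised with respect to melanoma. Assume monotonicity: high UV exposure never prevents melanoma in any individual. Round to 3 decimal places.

Under exogeneity and monotonicity, PN = (RR − 1) / RR = 1 − 1/RR.
PN = (1.262 − 1) / 1.262 = 0.262 / 1.262 ≈ 0.2076

PN ≈ 0.208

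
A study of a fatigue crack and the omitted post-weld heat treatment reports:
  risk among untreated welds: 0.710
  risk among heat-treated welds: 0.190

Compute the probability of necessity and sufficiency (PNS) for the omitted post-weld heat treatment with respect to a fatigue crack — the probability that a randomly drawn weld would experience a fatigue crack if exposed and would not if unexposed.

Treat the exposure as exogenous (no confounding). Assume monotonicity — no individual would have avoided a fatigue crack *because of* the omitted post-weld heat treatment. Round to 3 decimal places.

Let p₁ = 0.71, p₀ = 0.19.
Under exogeneity and monotonicity, PNS = p₁ − p₀.
PNS = 0.71 − 0.19 = 0.52

PNS ≈ 0.520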